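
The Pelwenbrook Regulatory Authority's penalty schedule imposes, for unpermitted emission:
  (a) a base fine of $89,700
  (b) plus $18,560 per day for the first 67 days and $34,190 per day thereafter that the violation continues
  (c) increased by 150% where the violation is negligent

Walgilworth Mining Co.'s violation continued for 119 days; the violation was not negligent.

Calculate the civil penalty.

First 67 days: 67 × $18,560 = $1,243,520
Remaining days: (119 − 67) × $34,190 = $1,777,880
Per-day component: $1,243,520 + $1,777,880 = $3,021,400
Base plus per-day: $89,700 + $3,021,400 = $3,111,100
The violation was not negligent: no 150% increase.

$3,111,100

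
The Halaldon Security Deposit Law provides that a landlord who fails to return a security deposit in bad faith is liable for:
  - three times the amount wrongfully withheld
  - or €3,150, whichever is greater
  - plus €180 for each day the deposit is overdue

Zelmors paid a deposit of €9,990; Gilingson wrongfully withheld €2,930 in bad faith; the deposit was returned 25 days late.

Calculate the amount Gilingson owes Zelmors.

Trebled: 3 × €2,930 = €8,790
Minimum €3,150: €8,790 meets the minimum, no increase.
Late-return penalty: 25 × €180 = €4,500
Damages plus late penalty: €8,790 + €4,500 = €13,290

€13,290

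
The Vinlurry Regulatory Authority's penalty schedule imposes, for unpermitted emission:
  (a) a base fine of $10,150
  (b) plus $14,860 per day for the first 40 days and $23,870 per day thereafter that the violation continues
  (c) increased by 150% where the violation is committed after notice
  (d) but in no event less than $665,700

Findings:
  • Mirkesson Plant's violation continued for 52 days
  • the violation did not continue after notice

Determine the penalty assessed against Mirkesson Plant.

First 40 days: 40 × $14,860 = $594,400
Remaining days: (52 − 40) × $23,870 = $286,440
Per-day component: $594,400 + $286,440 = $880,840
Base plus per-day: $10,150 + $880,840 = $890,990
The violation did not continue after notice: no 150% increase.
Minimum $665,700: $890,990 meets the minimum, no increase.

Civil penalty: $890,990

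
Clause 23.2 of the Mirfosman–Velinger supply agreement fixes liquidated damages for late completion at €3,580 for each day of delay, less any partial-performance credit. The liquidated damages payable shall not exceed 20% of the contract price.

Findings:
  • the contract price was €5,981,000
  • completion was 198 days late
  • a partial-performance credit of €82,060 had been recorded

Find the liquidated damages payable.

Per-day damages: 198 × €3,580 = €708,840
Less partial-performance credit: €708,840 − €82,060 = €626,780
Cap: 20% of €5,981,000 = €1,196,200
Cap at €1,196,200: €626,780 is within the cap, no reduction.

€626,780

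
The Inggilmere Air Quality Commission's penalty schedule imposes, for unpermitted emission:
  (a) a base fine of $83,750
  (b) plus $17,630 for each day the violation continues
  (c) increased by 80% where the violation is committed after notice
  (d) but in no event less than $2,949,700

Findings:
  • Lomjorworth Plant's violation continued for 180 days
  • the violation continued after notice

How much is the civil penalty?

Per-day component: 180 × $17,630 = $3,173,400
Base plus per-day: $83,750 + $3,173,400 = $3,257,150
Enhancement: 80% of $3,257,150 = $2,605,720
Enhanced fine: $3,257,150 + $2,605,720 = $5,862,870
Minimum $2,949,700: $5,862,870 meets the minimum, no increase.

$5,862,870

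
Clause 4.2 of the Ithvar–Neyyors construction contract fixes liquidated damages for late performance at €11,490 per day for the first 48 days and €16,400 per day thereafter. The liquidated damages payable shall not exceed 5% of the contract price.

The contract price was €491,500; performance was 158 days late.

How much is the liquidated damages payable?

First 48 days: 48 × €11,490 = €551,520
Remaining days: (158 − 48) × €16,400 = €1,804,000
Accrued per-day damages: €551,520 + €1,804,000 = €2,355,520
Cap: 5% of €491,500 = €24,575
Cap at €24,575: €2,355,520 exceeds the cap → €24,575

Liquidated damages: €24,575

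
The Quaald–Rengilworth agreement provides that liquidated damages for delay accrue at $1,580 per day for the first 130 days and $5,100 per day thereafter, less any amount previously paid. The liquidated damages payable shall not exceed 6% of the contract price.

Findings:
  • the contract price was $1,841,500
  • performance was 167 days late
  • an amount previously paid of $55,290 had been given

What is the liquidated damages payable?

First 130 days: 130 × $1,580 = $205,400
Remaining days: (167 − 130) × $5,100 = $188,700
Accrued per-day damages: $205,400 + $188,700 = $394,100
Less amount previously paid: $394,100 − $55,290 = $338,810
Cap: 6% of $1,841,500 = $110,490
Cap at $110,490: $338,810 exceeds the cap → $110,490

$110,490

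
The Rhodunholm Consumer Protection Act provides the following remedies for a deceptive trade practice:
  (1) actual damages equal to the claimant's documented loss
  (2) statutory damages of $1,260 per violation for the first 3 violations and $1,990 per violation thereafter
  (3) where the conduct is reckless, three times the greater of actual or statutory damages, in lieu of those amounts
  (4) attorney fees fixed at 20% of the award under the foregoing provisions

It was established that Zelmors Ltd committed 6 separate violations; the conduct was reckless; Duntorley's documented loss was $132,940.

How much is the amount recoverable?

First 3 violations: 3 × $1,260 = $3,780
Remaining violations: (6 − 3) × $1,990 = $5,970
Statutory damages: $3,780 + $5,970 = $9,750
Greater of actual damages ($132,940) or statutory damages ($9,750): $132,940
Trebled: 3 × $132,940 = $398,820
Attorney fees: 20% of $398,820 = $79,764
Total recovery: $398,820 + $79,764 = $478,584

$478,584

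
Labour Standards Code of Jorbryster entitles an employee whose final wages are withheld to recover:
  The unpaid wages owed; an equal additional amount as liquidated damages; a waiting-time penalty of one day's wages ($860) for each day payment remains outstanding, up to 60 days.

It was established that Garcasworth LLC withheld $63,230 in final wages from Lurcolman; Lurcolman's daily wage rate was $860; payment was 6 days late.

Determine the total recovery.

Liquidated damages (equal amount): $63,230
Penalty days: min(6, 60) = 6
Waiting-time penalty: 6 × $860 = $5,160
Total award: $63,230 + $63,230 + $5,160 = $131,620

$131,620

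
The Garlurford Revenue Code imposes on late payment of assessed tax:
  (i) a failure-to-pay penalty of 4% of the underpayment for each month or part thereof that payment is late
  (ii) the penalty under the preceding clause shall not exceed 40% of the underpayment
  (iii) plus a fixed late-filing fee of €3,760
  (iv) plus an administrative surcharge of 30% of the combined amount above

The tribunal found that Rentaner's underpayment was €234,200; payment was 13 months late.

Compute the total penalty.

Accrued rate: 4% × 13 = 52%, capped at 40% → 40%
Failure-to-pay penalty: 40% of €234,200 = €93,680
Penalty before surcharge: €93,680 + €3,760 = €97,440
Administrative surcharge: 30% of €97,440 = €29,232
Total penalty: €97,440 + €29,232 = €126,672

€126,672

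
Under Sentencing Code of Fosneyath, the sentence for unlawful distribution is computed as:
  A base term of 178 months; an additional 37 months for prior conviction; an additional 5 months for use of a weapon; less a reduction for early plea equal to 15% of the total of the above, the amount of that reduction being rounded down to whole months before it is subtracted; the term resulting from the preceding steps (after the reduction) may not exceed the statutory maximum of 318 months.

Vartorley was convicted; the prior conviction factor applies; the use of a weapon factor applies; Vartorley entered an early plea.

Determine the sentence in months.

187 months

Prior conviction enhancement: +37 months
Use of a weapon enhancement: +5 months
Adjusted term: 178 months + 37 months + 5 months = 220 months
Early plea reduction: 15% of 220 months = 33 months (rounded down)
After reduction: 220 − 33 = 187 months
Cap at 318 months: 187 months is within the cap, no reduction.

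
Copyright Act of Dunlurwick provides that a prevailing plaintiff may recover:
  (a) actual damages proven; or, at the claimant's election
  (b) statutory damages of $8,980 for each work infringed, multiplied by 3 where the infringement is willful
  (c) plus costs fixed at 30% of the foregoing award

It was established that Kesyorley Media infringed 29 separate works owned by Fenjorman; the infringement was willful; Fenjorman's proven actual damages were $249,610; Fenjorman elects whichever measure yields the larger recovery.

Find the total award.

Statutory damages: 29 × $8,980 = $260,420
Trebled: 3 × $260,420 = $781,260
Greater of actual damages ($249,610) or enhanced statutory damages ($781,260): $781,260
Costs: 30% of $781,260 = $234,378
Award plus costs: $781,260 + $234,378 = $1,015,638

Award: $1,015,638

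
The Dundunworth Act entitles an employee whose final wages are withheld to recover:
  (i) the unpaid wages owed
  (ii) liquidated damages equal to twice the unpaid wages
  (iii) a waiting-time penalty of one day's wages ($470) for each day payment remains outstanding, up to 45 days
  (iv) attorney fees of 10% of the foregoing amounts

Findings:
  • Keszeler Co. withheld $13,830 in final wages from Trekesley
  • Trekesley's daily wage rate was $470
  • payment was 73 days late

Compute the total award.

Doubled: 2 × $13,830 = $27,660
Penalty days: min(73, 45) = 45
Waiting-time penalty: 45 × $470 = $21,150
Subtotal: $13,830 + $27,660 + $21,150 = $62,640
Attorney fees: 10% of $62,640 = $6,264
Total award: $62,640 + $6,264 = $68,904

$68,904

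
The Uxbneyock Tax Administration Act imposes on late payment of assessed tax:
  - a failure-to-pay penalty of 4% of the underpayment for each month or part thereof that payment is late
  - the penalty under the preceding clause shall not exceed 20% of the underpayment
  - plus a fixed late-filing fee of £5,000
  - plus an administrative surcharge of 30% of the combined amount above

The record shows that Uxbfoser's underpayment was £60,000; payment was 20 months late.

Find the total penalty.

Accrued rate: 4% × 20 = 80%, capped at 20% → 20%
Failure-to-pay penalty: 20% of £60,000 = £12,000
Penalty before surcharge: £12,000 + £5,000 = £17,000
Administrative surcharge: 30% of £17,000 = £5,100
Total penalty: £17,000 + £5,100 = £22,100

£22,100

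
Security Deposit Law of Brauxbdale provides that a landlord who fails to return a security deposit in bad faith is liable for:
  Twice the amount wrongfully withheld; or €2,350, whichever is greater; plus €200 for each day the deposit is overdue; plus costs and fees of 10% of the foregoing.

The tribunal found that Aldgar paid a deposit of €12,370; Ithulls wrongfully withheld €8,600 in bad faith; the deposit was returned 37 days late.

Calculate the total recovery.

Doubled: 2 × €8,600 = €17,200
Minimum €2,350: €17,200 meets the minimum, no increase.
Late-return penalty: 37 × €200 = €7,400
Damages plus late penalty: €17,200 + €7,400 = €24,600
Costs and fees: 10% of €24,600 = €2,460
Total recovery: €24,600 + €2,460 = €27,060

€27,060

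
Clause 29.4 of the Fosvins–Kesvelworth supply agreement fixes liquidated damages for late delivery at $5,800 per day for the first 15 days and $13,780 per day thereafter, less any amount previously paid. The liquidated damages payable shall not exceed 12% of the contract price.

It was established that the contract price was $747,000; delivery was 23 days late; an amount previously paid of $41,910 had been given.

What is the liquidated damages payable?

$89,640

First 15 days: 15 × $5,800 = $87,000
Remaining days: (23 − 15) × $13,780 = $110,240
Accrued per-day damages: $87,000 + $110,240 = $197,240
Less amount previously paid: $197,240 − $41,910 = $155,330
Cap: 12% of $747,000 = $89,640
Cap at $89,640: $155,330 exceeds the cap → $89,640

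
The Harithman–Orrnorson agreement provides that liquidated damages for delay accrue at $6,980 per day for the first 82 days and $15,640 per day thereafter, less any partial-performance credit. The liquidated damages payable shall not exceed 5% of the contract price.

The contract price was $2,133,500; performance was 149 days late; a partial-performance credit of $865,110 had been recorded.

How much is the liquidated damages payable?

$106,675

First 82 days: 82 × $6,980 = $572,360
Remaining days: (149 − 82) × $15,640 = $1,047,880
Accrued per-day damages: $572,360 + $1,047,880 = $1,620,240
Less partial-performance credit: $1,620,240 − $865,110 = $755,130
Cap: 5% of $2,133,500 = $106,675
Cap at $106,675: $755,130 exceeds the cap → $106,675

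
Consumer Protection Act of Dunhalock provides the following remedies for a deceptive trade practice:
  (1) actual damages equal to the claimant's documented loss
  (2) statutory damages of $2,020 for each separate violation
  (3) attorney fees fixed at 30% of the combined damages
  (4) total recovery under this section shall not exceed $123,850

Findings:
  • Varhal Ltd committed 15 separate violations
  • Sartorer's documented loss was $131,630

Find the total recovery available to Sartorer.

$123,850

Statutory damages: 15 × $2,020 = $30,300
Combined damages: $131,630 + $30,300 = $161,930
Attorney fees: 30% of $161,930 = $48,579
Total before cap: $161,930 + $48,579 = $210,509
Cap at $123,850: $210,509 exceeds the cap → $123,850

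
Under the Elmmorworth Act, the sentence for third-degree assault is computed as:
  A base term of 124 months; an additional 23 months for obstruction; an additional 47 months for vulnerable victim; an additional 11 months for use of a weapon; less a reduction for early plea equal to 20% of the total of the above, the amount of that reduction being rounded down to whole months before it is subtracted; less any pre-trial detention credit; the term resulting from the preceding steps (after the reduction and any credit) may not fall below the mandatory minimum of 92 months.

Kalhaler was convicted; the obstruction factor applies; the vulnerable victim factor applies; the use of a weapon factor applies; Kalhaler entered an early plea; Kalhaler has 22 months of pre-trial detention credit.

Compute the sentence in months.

Obstruction enhancement: +23 months
Vulnerable victim enhancement: +47 months
Use of a weapon enhancement: +11 months
Adjusted term: 124 months + 23 months + 47 months + 11 months = 205 months
Early plea reduction: 20% of 205 months = 41 months (rounded down)
After reduction: 205 − 41 = 164 months
Less pre-trial detention credit: 164 months − 22 months = 142 months
Minimum 92 months: 142 months meets the minimum, no increase.

Sentence: 142 months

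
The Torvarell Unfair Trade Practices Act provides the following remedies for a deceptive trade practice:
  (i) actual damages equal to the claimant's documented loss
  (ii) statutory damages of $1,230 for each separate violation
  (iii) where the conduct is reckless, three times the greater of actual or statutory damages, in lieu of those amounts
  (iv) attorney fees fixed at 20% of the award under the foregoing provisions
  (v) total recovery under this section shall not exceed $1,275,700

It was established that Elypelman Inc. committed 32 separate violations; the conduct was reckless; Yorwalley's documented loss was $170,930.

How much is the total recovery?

Statutory damages: 32 × $1,230 = $39,360
Greater of actual damages ($170,930) or statutory damages ($39,360): $170,930
Trebled: 3 × $170,930 = $512,790
Attorney fees: 20% of $512,790 = $102,558
Total before cap: $512,790 + $102,558 = $615,348
Cap at $1,275,700: $615,348 is within the cap, no reduction.

$615,348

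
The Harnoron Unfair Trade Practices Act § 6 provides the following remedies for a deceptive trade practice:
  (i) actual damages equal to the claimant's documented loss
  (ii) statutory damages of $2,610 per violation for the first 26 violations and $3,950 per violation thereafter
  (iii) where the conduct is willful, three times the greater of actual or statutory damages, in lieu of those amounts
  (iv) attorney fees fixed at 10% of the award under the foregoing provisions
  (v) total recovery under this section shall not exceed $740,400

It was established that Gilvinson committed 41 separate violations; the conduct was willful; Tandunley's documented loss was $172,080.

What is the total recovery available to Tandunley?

$567,864

First 26 violations: 26 × $2,610 = $67,860
Remaining violations: (41 − 26) × $3,950 = $59,250
Statutory damages: $67,860 + $59,250 = $127,110
Greater of actual damages ($172,080) or statutory damages ($127,110): $172,080
Trebled: 3 × $172,080 = $516,240
Attorney fees: 10% of $516,240 = $51,624
Total before cap: $516,240 + $51,624 = $567,864
Cap at $740,400: $567,864 is within the cap, no reduction.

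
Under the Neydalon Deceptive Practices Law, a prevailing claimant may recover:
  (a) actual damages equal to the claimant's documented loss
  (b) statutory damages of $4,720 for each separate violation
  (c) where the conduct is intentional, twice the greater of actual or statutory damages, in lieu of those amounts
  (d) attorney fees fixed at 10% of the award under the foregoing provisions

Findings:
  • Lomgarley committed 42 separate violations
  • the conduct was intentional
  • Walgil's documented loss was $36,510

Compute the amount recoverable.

Statutory damages: 42 × $4,720 = $198,240
Greater of actual damages ($36,510) or statutory damages ($198,240): $198,240
Doubled: 2 × $198,240 = $396,480
Attorney fees: 10% of $396,480 = $39,648
Total recovery: $396,480 + $39,648 = $436,128

$436,128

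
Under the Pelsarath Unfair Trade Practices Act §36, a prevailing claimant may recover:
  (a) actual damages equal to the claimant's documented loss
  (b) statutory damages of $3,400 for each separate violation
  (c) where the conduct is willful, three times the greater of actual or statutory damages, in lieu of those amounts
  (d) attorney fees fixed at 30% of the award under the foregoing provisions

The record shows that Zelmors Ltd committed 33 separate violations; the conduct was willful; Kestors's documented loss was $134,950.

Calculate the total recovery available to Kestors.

Statutory damages: 33 × $3,400 = $112,200
Greater of actual damages ($134,950) or statutory damages ($112,200): $134,950
Trebled: 3 × $134,950 = $404,850
Attorney fees: 30% of $404,850 = $121,455
Total recovery: $404,850 + $121,455 = $526,305

$526,305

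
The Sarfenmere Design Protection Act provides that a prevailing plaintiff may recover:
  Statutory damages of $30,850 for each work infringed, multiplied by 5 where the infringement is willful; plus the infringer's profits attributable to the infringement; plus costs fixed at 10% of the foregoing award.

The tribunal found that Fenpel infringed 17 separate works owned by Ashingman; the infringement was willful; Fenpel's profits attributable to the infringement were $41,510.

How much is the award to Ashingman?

Statutory damages: 17 × $30,850 = $524,450
Multiplied by 5: 5 × $524,450 = $2,622,250
Combined award: $2,622,250 + $41,510 = $2,663,760
Costs: 10% of $2,663,760 = $266,376
Award plus costs: $2,663,760 + $266,376 = $2,930,136

$2,930,136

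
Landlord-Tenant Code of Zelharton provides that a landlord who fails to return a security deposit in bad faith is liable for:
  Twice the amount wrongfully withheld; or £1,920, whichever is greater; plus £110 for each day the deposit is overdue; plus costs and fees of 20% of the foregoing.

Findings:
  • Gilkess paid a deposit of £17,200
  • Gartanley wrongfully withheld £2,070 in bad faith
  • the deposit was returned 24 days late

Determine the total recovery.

Recovery: £8,136

Doubled: 2 × £2,070 = £4,140
Minimum £1,920: £4,140 meets the minimum, no increase.
Late-return penalty: 24 × £110 = £2,640
Damages plus late penalty: £4,140 + £2,640 = £6,780
Costs and fees: 20% of £6,780 = £1,356
Total recovery: £6,780 + £1,356 = £8,136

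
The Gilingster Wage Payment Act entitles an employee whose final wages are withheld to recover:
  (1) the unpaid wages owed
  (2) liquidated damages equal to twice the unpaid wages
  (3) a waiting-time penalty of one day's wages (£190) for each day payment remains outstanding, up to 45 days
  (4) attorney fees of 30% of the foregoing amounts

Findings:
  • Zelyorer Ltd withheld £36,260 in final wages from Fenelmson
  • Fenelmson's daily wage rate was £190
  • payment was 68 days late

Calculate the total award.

Doubled: 2 × £36,260 = £72,520
Penalty days: min(68, 45) = 45
Waiting-time penalty: 45 × £190 = £8,550
Subtotal: £36,260 + £72,520 + £8,550 = £117,330
Attorney fees: 30% of £117,330 = £35,199
Total award: £117,330 + £35,199 = £152,529

£152,529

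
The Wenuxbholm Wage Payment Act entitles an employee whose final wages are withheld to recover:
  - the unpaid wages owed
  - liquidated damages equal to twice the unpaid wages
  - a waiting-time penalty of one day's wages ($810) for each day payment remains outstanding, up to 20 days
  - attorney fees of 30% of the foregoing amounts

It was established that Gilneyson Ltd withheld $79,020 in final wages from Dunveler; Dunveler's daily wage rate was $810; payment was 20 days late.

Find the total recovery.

$329,238

Doubled: 2 × $79,020 = $158,040
Penalty days: min(20, 20) = 20
Waiting-time penalty: 20 × $810 = $16,200
Subtotal: $79,020 + $158,040 + $16,200 = $253,260
Attorney fees: 30% of $253,260 = $75,978
Total award: $253,260 + $75,978 = $329,238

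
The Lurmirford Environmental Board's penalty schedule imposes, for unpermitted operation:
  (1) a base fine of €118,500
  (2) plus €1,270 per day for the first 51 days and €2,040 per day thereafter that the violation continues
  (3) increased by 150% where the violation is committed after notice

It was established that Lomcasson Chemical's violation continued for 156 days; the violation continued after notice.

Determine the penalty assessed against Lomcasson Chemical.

€993,675

First 51 days: 51 × €1,270 = €64,770
Remaining days: (156 − 51) × €2,040 = €214,200
Per-day component: €64,770 + €214,200 = €278,970
Base plus per-day: €118,500 + €278,970 = €397,470
Enhancement: 150% of €397,470 = €596,205
Enhanced fine: €397,470 + €596,205 = €993,675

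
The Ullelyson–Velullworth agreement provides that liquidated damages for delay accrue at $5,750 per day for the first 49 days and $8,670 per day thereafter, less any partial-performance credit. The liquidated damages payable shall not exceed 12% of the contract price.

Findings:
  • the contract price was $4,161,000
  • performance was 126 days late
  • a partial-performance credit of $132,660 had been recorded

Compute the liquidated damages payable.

$499,320

First 49 days: 49 × $5,750 = $281,750
Remaining days: (126 − 49) × $8,670 = $667,590
Accrued per-day damages: $281,750 + $667,590 = $949,340
Less partial-performance credit: $949,340 − $132,660 = $816,680
Cap: 12% of $4,161,000 = $499,320
Cap at $499,320: $816,680 exceeds the cap → $499,320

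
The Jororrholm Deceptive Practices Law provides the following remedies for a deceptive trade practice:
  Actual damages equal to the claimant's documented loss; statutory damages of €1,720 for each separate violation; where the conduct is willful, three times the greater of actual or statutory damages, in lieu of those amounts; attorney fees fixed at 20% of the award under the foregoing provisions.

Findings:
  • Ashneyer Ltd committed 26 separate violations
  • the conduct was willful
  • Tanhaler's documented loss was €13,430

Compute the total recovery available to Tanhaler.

Statutory damages: 26 × €1,720 = €44,720
Greater of actual damages (€13,430) or statutory damages (€44,720): €44,720
Trebled: 3 × €44,720 = €134,160
Attorney fees: 20% of €134,160 = €26,832
Total recovery: €134,160 + €26,832 = €160,992

€160,992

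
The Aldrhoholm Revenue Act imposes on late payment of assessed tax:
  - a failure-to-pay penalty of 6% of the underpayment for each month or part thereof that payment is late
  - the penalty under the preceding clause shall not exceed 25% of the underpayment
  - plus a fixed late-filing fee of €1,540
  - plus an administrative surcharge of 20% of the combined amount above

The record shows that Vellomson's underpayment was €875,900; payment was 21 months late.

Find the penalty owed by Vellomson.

Accrued rate: 6% × 21 = 126%, capped at 25% → 25%
Failure-to-pay penalty: 25% of €875,900 = €218,975
Penalty before surcharge: €218,975 + €1,540 = €220,515
Administrative surcharge: 20% of €220,515 = €44,103
Total penalty: €220,515 + €44,103 = €264,618

€264,618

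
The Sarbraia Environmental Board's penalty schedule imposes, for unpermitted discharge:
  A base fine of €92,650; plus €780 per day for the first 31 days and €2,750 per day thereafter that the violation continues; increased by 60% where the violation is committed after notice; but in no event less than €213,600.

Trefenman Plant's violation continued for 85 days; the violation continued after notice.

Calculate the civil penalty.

€424,528

First 31 days: 31 × €780 = €24,180
Remaining days: (85 − 31) × €2,750 = €148,500
Per-day component: €24,180 + €148,500 = €172,680
Base plus per-day: €92,650 + €172,680 = €265,330
Enhancement: 60% of €265,330 = €159,198
Enhanced fine: €265,330 + €159,198 = €424,528
Minimum €213,600: €424,528 meets the minimum, no increase.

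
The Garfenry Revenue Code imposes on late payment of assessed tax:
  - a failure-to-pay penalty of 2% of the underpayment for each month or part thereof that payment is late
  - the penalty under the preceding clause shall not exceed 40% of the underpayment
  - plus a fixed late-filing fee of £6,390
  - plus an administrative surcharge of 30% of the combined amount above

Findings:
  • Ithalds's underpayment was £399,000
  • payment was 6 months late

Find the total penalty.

Accrued rate: 2% × 6 = 12%, capped at 40% → 12%
Failure-to-pay penalty: 12% of £399,000 = £47,880
Penalty before surcharge: £47,880 + £6,390 = £54,270
Administrative surcharge: 30% of £54,270 = £16,281
Total penalty: £54,270 + £16,281 = £70,551

£70,551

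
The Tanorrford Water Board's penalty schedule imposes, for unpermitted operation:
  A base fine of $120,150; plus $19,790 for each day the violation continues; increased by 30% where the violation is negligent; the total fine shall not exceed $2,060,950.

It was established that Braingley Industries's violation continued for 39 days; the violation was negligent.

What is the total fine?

Per-day component: 39 × $19,790 = $771,810
Base plus per-day: $120,150 + $771,810 = $891,960
Enhancement: 30% of $891,960 = $267,588
Enhanced fine: $891,960 + $267,588 = $1,159,548
Cap at $2,060,950: $1,159,548 is within the cap, no reduction.

$1,159,548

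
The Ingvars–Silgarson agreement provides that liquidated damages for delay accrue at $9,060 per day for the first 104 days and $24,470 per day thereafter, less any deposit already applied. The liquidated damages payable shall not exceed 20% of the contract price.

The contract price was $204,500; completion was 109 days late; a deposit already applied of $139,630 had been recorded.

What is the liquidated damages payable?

First 104 days: 104 × $9,060 = $942,240
Remaining days: (109 − 104) × $24,470 = $122,350
Accrued per-day damages: $942,240 + $122,350 = $1,064,590
Less deposit already applied: $1,064,590 − $139,630 = $924,960
Cap: 20% of $204,500 = $40,900
Cap at $40,900: $924,960 exceeds the cap → $40,900

Liquidated damages: $40,900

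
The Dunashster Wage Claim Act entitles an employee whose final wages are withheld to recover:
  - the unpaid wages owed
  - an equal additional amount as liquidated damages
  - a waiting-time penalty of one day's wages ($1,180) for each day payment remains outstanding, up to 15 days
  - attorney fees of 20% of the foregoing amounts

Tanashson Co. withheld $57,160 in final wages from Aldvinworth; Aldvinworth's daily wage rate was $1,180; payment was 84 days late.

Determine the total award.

Liquidated damages (equal amount): $57,160
Penalty days: min(84, 15) = 15
Waiting-time penalty: 15 × $1,180 = $17,700
Subtotal: $57,160 + $57,160 + $17,700 = $132,020
Attorney fees: 20% of $132,020 = $26,404
Total award: $132,020 + $26,404 = $158,424

$158,424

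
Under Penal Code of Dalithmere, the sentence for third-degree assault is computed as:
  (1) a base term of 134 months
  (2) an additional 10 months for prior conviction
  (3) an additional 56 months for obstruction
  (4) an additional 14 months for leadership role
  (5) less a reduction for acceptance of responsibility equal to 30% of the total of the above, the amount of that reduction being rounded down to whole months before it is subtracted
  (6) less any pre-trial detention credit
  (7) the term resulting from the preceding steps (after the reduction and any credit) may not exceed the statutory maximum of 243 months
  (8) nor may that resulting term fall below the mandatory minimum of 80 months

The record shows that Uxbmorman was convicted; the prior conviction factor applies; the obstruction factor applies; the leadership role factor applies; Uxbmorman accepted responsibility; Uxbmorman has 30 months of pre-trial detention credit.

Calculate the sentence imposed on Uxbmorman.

120 months

Prior conviction enhancement: +10 months
Obstruction enhancement: +56 months
Leadership role enhancement: +14 months
Adjusted term: 134 months + 10 months + 56 months + 14 months = 214 months
Acceptance of responsibility reduction: 30% of 214 months = 64 months (rounded down)
After reduction: 214 − 64 = 150 months
Less pre-trial detention credit: 150 months − 30 months = 120 months
Cap at 243 months: 120 months is within the cap, no reduction.
Minimum 80 months: 120 months meets the minimum, no increase.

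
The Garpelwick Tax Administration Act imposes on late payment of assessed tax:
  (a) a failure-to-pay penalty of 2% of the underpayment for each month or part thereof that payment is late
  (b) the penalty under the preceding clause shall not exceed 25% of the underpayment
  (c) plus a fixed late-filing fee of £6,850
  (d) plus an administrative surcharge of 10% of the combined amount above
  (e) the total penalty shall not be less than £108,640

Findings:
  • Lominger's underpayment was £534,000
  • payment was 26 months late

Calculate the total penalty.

Accrued rate: 2% × 26 = 52%, capped at 25% → 25%
Failure-to-pay penalty: 25% of £534,000 = £133,500
Penalty before surcharge: £133,500 + £6,850 = £140,350
Administrative surcharge: 10% of £140,350 = £14,035
Total penalty: £140,350 + £14,035 = £154,385
Minimum £108,640: £154,385 meets the minimum, no increase.

£154,385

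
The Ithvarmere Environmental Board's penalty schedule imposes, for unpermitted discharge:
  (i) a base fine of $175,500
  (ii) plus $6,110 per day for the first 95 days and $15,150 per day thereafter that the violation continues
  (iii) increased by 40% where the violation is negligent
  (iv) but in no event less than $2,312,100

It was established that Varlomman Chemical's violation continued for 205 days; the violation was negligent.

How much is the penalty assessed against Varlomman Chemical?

$3,391,430

First 95 days: 95 × $6,110 = $580,450
Remaining days: (205 − 95) × $15,150 = $1,666,500
Per-day component: $580,450 + $1,666,500 = $2,246,950
Base plus per-day: $175,500 + $2,246,950 = $2,422,450
Enhancement: 40% of $2,422,450 = $968,980
Enhanced fine: $2,422,450 + $968,980 = $3,391,430
Minimum $2,312,100: $3,391,430 meets the minimum, no increase.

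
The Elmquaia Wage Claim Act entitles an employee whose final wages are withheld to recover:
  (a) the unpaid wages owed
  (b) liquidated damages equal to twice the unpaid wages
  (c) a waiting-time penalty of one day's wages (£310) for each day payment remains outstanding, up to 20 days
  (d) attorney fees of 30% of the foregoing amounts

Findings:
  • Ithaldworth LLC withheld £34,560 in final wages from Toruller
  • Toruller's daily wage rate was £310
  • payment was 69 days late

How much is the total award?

£142,844

Doubled: 2 × £34,560 = £69,120
Penalty days: min(69, 20) = 20
Waiting-time penalty: 20 × £310 = £6,200
Subtotal: £34,560 + £69,120 + £6,200 = £109,880
Attorney fees: 30% of £109,880 = £32,964
Total award: £109,880 + £32,964 = £142,844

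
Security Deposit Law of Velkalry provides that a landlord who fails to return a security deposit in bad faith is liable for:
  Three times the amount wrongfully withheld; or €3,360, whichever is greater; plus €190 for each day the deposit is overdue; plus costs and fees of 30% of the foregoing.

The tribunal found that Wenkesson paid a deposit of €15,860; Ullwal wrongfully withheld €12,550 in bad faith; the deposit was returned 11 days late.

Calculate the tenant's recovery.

Trebled: 3 × €12,550 = €37,650
Minimum €3,360: €37,650 meets the minimum, no increase.
Late-return penalty: 11 × €190 = €2,090
Damages plus late penalty: €37,650 + €2,090 = €39,740
Costs and fees: 30% of €39,740 = €11,922
Total recovery: €39,740 + €11,922 = €51,662

Recovery: €51,662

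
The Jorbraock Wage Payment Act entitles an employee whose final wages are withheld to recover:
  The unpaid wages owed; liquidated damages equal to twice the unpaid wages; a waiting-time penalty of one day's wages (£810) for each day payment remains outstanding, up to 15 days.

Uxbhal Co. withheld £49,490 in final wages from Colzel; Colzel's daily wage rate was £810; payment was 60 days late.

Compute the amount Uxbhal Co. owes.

Doubled: 2 × £49,490 = £98,980
Penalty days: min(60, 15) = 15
Waiting-time penalty: 15 × £810 = £12,150
Total award: £49,490 + £98,980 + £12,150 = £160,620

£160,620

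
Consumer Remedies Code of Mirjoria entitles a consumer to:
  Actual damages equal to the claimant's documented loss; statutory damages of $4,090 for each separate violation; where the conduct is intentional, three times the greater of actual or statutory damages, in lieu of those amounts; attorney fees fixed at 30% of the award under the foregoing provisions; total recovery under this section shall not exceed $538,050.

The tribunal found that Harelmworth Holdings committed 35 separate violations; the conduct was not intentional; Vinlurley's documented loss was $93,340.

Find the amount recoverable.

$307,437

Statutory damages: 35 × $4,090 = $143,150
Conduct not intentional: the in-lieu enhancement does not apply.
Actual plus statutory damages: $93,340 + $143,150 = $236,490
Attorney fees: 30% of $236,490 = $70,947
Total before cap: $236,490 + $70,947 = $307,437
Cap at $538,050: $307,437 is within the cap, no reduction.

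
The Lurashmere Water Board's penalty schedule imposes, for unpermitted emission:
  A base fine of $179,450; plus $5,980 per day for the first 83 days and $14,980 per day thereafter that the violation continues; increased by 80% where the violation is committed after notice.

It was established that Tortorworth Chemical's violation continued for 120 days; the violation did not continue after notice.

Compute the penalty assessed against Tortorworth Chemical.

$1,230,050

First 83 days: 83 × $5,980 = $496,340
Remaining days: (120 − 83) × $14,980 = $554,260
Per-day component: $496,340 + $554,260 = $1,050,600
Base plus per-day: $179,450 + $1,050,600 = $1,230,050
The violation did not continue after notice: no 80% increase.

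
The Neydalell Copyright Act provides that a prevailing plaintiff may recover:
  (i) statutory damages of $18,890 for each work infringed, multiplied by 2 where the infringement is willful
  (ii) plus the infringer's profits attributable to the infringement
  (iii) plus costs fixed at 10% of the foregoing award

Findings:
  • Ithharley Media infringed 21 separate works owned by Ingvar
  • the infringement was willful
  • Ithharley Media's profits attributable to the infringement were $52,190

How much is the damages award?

$930,127

Statutory damages: 21 × $18,890 = $396,690
Doubled: 2 × $396,690 = $793,380
Combined award: $793,380 + $52,190 = $845,570
Costs: 10% of $845,570 = $84,557
Award plus costs: $845,570 + $84,557 = $930,127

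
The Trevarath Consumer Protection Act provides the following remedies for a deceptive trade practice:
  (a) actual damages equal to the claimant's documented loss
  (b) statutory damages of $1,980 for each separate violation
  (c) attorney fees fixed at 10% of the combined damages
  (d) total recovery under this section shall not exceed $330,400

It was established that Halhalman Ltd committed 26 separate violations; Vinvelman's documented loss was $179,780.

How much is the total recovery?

Statutory damages: 26 × $1,980 = $51,480
Combined damages: $179,780 + $51,480 = $231,260
Attorney fees: 10% of $231,260 = $23,126
Total before cap: $231,260 + $23,126 = $254,386
Cap at $330,400: $254,386 is within the cap, no reduction.

Total recovery: $254,386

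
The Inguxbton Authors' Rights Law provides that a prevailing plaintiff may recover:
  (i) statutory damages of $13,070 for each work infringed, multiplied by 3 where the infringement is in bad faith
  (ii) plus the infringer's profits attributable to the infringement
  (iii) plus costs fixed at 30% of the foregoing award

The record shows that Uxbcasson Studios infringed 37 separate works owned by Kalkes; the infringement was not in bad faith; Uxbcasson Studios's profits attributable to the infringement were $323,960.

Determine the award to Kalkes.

Statutory damages: 37 × $13,070 = $483,590
Infringement not in bad faith: no ×3 enhancement.
Combined award: $483,590 + $323,960 = $807,550
Costs: 30% of $807,550 = $242,265
Award plus costs: $807,550 + $242,265 = $1,049,815

$1,049,815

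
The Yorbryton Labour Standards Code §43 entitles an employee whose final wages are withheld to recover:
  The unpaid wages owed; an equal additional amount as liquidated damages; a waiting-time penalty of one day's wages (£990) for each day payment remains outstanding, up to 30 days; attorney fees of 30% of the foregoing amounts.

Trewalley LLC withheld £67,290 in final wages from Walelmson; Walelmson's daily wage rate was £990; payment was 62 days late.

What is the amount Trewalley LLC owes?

Liquidated damages (equal amount): £67,290
Penalty days: min(62, 30) = 30
Waiting-time penalty: 30 × £990 = £29,700
Subtotal: £67,290 + £67,290 + £29,700 = £164,280
Attorney fees: 30% of £164,280 = £49,284
Total award: £164,280 + £49,284 = £213,564

£213,564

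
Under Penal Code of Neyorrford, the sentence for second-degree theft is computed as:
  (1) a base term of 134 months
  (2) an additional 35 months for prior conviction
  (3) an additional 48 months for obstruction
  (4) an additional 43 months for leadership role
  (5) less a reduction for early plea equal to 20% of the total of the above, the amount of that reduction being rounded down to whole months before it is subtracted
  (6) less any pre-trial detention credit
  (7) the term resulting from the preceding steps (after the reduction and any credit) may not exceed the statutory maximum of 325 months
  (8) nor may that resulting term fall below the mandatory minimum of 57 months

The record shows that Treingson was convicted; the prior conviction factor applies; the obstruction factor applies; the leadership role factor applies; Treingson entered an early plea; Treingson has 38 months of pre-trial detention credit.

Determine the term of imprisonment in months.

Prior conviction enhancement: +35 months
Obstruction enhancement: +48 months
Leadership role enhancement: +43 months
Adjusted term: 134 months + 35 months + 48 months + 43 months = 260 months
Early plea reduction: 20% of 260 months = 52 months (rounded down)
After reduction: 260 − 52 = 208 months
Less pre-trial detention credit: 208 months − 38 months = 170 months
Cap at 325 months: 170 months is within the cap, no reduction.
Minimum 57 months: 170 months meets the minimum, no increase.

Sentence: 170 months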